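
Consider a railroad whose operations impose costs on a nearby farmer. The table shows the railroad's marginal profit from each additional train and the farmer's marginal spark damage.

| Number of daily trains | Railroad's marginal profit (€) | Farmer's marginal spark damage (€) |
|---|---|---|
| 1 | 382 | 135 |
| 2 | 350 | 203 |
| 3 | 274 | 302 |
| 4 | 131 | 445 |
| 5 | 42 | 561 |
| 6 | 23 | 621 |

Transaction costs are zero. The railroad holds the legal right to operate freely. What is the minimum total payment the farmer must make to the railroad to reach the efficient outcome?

Left alone the railroad would choose level 6 (marginal profit stays positive).
Efficient level: k* = 2 (marginal profit ≥ marginal spark damage through 2).
The farmer must at least cover the railroad's forgone profit from cutting 6→2: 274 + 131 + 42 + 23 = 470.

€470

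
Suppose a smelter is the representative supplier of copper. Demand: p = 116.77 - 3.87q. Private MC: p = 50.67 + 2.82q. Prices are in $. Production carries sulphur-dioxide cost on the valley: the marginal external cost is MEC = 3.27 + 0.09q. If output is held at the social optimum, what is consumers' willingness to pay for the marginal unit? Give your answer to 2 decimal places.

P = $80.91

Social marginal cost = private MC + MEC = 53.94 + 2.91q.
Set SMC = demand: 53.94 + 2.91q = 116.77 - 3.87q → q* = 9.2670.
Consumer price on the demand curve at q*: 116.77 − 3.87×9.2670 = 80.9067.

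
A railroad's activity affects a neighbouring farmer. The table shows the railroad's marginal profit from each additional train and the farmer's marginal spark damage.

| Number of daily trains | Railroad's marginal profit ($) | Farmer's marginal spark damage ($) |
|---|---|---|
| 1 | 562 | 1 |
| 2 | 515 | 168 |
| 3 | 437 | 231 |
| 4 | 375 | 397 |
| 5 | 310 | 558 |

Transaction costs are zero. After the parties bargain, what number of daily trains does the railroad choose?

Bargaining reaches the level where marginal profit last exceeds marginal spark damage.
That holds through level 3 (437 ≥ 231) but not at 4 (375 < 397).

3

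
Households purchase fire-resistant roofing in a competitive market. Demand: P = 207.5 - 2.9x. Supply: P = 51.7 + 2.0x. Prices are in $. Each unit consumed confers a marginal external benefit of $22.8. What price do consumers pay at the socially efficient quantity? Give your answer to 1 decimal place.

Social marginal benefit = demand + MEB = 230.3 - 2.9x.
Set SMB = MC: 230.3 - 2.9x = 51.7 + 2.0x → x* = 36.4490.
Consumer price on the demand curve at x*: 207.5 − 2.9×36.4490 = 101.7979.

P = $101.8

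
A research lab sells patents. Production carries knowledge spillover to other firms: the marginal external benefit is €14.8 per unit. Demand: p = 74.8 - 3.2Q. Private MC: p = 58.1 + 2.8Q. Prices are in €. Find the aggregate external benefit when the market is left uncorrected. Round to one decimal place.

€41.2

Market equilibrium (private): 58.1 + 2.8Q = 74.8 - 3.2Q → Q_m = 2.7833.
Total external benefit = MEB × Q_m = 14.8 × 2.7833 = 41.1928.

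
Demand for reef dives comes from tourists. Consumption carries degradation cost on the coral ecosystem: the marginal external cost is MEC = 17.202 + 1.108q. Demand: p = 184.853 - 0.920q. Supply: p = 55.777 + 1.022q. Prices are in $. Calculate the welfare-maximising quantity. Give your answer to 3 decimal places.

q* = 36.680

Social marginal benefit = demand − MEC = 167.651 - 2.028q.
Set SMB = MC: 167.651 - 2.028q = 55.777 + 1.022q → q* = 36.6800.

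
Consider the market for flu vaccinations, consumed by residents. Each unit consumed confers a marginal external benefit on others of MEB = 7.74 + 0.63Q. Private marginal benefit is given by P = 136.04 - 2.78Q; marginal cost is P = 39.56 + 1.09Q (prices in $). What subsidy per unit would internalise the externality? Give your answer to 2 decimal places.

Social marginal benefit = demand + MEB = 143.78 - 2.15Q.
Set SMB = MC: 143.78 - 2.15Q = 39.56 + 1.09Q → Q* = 32.1667.
The Pigouvian subsidy equals MEB at Q*: 7.74 + 0.63×32.1667 = 28.0050.

subsidy = $28.01 per unit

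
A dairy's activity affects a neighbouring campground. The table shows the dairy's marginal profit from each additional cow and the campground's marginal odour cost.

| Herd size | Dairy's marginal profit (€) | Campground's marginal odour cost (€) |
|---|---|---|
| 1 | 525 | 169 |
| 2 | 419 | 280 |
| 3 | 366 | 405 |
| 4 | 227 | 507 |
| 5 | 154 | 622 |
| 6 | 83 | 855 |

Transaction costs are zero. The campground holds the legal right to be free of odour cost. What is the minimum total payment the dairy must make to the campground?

Efficient level: marginal profit ≥ marginal odour cost through level 2, so k* = 2.
With the campground holding the right, the dairy must at least compensate total damage at k*: 169 + 280 = 449.

€449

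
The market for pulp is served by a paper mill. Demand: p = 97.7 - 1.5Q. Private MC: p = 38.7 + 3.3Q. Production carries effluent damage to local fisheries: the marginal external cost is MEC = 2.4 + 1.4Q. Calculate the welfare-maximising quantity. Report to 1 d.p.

Q* = 9.1

Social marginal cost = private MC + MEC = 41.1 + 4.7Q.
Set SMC = demand: 41.1 + 4.7Q = 97.7 - 1.5Q → Q* = 9.1290.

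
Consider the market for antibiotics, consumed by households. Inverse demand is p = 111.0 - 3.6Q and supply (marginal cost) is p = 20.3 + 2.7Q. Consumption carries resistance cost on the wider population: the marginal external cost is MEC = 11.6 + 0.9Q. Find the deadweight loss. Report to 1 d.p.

Market equilibrium (private): 20.3 + 2.7Q = 111.0 - 3.6Q → Q_m = 14.3968.
Social marginal benefit = demand − MEC = 99.4 - 4.5Q.
Set SMB = MC: 99.4 - 4.5Q = 20.3 + 2.7Q → Q* = 10.9861.
Between Q* and Q_m the wedge MC − SMB runs linearly from 0 to MEC(Q_m), so the loss is a triangle.
DWL = ½ × 3.4107 × 24.5571 = 41.8785.

DWL = 41.9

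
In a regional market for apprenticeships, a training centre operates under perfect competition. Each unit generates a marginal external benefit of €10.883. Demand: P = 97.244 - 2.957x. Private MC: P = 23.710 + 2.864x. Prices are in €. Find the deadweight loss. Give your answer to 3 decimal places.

Market equilibrium (private): 23.710 + 2.864x = 97.244 - 2.957x → x_m = 12.6325.
Social marginal cost = private MC − MEB = 12.827 + 2.864x.
Set SMC = demand: 12.827 + 2.864x = 97.244 - 2.957x → x* = 14.5021.
The loss is the area between SMC and demand from x* to x_m; with linear curves that's a triangle of height MEB(x_m).
DWL = ½ × 1.8696 × 10.8830 = 10.1734.

DWL = €10.173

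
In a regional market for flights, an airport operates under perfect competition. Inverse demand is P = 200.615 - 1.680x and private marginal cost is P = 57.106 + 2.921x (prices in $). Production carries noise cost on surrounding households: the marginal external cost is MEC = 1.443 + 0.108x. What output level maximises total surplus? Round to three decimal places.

Social marginal cost = private MC + MEC = 58.549 + 3.029x.
Set SMC = demand: 58.549 + 3.029x = 200.615 - 1.680x → x* = 30.1690.

x* = 30.169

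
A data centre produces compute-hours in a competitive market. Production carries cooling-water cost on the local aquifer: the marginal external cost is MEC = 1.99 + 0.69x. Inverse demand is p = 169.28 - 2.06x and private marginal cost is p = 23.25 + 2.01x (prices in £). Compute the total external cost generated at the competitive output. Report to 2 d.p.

£515.53

Market equilibrium (private): 23.25 + 2.01x = 169.28 - 2.06x → x_m = 35.8796.
Total external cost = ∫₀^{x_m} (1.99 + 0.69x) dx = 1.99×35.8796 + ½×0.69×35.8796² = 515.5347.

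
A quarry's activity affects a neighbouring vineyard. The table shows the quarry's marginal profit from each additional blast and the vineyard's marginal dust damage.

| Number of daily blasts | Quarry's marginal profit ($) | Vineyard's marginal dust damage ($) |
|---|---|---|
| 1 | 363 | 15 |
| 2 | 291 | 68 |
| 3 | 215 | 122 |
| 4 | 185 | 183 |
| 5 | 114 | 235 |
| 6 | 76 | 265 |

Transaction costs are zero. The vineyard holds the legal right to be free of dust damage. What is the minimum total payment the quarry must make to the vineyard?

Efficient level: marginal profit ≥ marginal dust damage through level 4, so k* = 4.
With the vineyard holding the right, the quarry must at least compensate total damage at k*: 15 + 68 + 122 + 183 = 388.

$388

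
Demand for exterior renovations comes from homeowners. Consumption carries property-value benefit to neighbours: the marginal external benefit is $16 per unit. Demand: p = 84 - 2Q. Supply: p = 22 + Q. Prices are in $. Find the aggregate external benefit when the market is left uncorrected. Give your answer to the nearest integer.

Market equilibrium (private): 22 + Q = 84 - 2Q → Q_m = 20.6667.
Total external benefit = MEB × Q_m = 16 × 20.6667 = 330.6672.

$331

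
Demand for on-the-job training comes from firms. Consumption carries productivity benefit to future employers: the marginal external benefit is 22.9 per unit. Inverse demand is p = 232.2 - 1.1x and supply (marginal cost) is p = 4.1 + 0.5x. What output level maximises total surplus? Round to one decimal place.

Social marginal benefit = demand + MEB = 255.1 - 1.1x.
Set SMB = MC: 255.1 - 1.1x = 4.1 + 0.5x → x* = 156.8750.

x* = 156.9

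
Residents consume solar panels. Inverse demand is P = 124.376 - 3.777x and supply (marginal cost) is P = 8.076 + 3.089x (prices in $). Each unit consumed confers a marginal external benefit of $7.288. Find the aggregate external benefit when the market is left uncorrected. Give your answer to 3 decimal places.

$123.448

Market equilibrium (private): 8.076 + 3.089x = 124.376 - 3.777x → x_m = 16.9385.
Total external benefit = MEB × x_m = 7.288 × 16.9385 = 123.4478.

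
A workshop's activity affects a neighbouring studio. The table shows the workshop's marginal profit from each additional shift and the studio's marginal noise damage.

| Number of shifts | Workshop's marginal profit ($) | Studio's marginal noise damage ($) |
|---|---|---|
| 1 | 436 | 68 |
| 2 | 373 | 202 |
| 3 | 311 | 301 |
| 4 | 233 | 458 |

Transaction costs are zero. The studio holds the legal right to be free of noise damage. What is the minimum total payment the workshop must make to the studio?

$571

Efficient level: marginal profit ≥ marginal noise damage through level 3, so k* = 3.
With the studio holding the right, the workshop must at least compensate total damage at k*: 68 + 202 + 301 = 571.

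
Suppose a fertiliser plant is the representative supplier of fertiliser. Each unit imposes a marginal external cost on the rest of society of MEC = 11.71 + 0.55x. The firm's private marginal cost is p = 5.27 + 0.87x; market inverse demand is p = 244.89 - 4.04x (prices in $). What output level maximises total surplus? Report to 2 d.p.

Social marginal cost = private MC + MEC = 16.98 + 1.42x.
Set SMC = demand: 16.98 + 1.42x = 244.89 - 4.04x → x* = 41.7418.

x* = 41.74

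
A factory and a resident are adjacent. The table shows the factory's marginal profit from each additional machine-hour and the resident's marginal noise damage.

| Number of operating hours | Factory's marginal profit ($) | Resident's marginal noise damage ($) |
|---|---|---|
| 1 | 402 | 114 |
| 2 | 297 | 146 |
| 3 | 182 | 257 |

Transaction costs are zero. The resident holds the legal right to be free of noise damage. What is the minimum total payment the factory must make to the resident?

$260

Efficient level: marginal profit ≥ marginal noise damage through level 2, so k* = 2.
With the resident holding the right, the factory must at least compensate total damage at k*: 114 + 146 = 260.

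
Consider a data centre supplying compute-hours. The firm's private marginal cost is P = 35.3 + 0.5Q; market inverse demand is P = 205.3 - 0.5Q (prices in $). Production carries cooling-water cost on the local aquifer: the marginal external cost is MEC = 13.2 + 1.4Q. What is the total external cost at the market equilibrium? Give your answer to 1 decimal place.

Market equilibrium (private): 35.3 + 0.5Q = 205.3 - 0.5Q → Q_m = 170.0000.
Total external cost = ∫₀^{Q_m} (13.2 + 1.4Q) dQ = 13.2×170.0000 + ½×1.4×170.0000² = 22474.0000.

$22474.0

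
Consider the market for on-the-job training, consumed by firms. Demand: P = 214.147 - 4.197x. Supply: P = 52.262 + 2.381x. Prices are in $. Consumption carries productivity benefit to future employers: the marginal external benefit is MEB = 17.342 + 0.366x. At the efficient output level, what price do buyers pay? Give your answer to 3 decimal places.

Social marginal benefit = demand + MEB = 231.489 - 3.831x.
Set SMB = MC: 231.489 - 3.831x = 52.262 + 2.381x → x* = 28.8517.
Consumer price on the demand curve at x*: 214.147 − 4.197×28.8517 = 93.0564.

P = $93.056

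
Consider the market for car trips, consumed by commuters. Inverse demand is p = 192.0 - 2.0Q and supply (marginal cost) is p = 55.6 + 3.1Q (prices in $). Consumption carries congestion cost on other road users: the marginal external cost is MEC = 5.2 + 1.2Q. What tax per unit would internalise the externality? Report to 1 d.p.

Social marginal benefit = demand − MEC = 186.8 - 3.2Q.
Set SMB = MC: 186.8 - 3.2Q = 55.6 + 3.1Q → Q* = 20.8254.
The Pigouvian tax equals MEC at Q*: 5.2 + 1.2×20.8254 = 30.1905.

tax = $30.2 per unit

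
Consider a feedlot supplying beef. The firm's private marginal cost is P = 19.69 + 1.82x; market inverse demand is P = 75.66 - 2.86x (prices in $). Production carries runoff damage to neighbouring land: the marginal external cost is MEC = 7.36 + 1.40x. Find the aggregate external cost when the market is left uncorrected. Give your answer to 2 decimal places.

$188.14

Market equilibrium (private): 19.69 + 1.82x = 75.66 - 2.86x → x_m = 11.9594.
Total external cost = ∫₀^{x_m} (7.36 + 1.40x) dx = 7.36×11.9594 + ½×1.40×11.9594² = 188.1403.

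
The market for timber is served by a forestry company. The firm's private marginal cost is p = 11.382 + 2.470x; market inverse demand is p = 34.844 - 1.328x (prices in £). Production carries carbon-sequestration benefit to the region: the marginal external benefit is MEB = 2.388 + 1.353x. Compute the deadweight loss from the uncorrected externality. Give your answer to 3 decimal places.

DWL = £23.615

Market equilibrium (private): 11.382 + 2.470x = 34.844 - 1.328x → x_m = 6.1775.
Social marginal cost = private MC − MEB = 8.994 + 1.117x.
Set SMC = demand: 8.994 + 1.117x = 34.844 - 1.328x → x* = 10.5726.
The loss is the area between SMC and demand from x* to x_m; with linear curves that's a triangle of height MEB(x_m).
DWL = ½ × 4.3951 × 10.7461 = 23.6151.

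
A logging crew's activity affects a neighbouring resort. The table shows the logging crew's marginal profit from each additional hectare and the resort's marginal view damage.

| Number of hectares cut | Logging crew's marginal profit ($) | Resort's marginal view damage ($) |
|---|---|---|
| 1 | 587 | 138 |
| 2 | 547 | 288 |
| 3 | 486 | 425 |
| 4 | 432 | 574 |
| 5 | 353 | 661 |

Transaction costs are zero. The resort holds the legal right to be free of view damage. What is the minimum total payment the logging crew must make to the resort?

$851

Efficient level: marginal profit ≥ marginal view damage through level 3, so k* = 3.
With the resort holding the right, the logging crew must at least compensate total damage at k*: 138 + 288 + 425 = 851.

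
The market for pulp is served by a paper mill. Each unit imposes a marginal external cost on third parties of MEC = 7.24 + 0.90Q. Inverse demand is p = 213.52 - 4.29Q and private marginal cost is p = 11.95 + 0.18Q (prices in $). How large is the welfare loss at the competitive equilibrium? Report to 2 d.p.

DWL = $212.96

Market equilibrium (private): 11.95 + 0.18Q = 213.52 - 4.29Q → Q_m = 45.0940.
Social marginal cost = private MC + MEC = 19.19 + 1.08Q.
Set SMC = demand: 19.19 + 1.08Q = 213.52 - 4.29Q → Q* = 36.1881.
The loss is the area between SMC and demand from Q* to Q_m; with linear curves that's a triangle of height MEC(Q_m).
DWL = ½ × 8.9059 × 47.8246 = 212.9606.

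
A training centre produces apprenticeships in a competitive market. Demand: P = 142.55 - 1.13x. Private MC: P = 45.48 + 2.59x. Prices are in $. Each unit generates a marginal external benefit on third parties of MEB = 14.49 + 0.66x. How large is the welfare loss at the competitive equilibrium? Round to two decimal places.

Market equilibrium (private): 45.48 + 2.59x = 142.55 - 1.13x → x_m = 26.0941.
Social marginal cost = private MC − MEB = 30.99 + 1.93x.
Set SMC = demand: 30.99 + 1.93x = 142.55 - 1.13x → x* = 36.4575.
Height of the DWL triangle at x_m is demand(x_m) − SMC(x_m) = MEB(x_m) = 31.7121.
DWL = ½ × 10.3634 × 31.7121 = 164.3226.

DWL = $164.32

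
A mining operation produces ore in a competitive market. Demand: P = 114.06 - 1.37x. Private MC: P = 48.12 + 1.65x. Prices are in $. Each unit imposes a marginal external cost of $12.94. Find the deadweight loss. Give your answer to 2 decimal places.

Market equilibrium (private): 48.12 + 1.65x = 114.06 - 1.37x → x_m = 21.8344.
Social marginal cost = private MC + MEC = 61.06 + 1.65x.
Set SMC = demand: 61.06 + 1.65x = 114.06 - 1.37x → x* = 17.5497.
The welfare-loss triangle has base |x_m − x*| and height MEC(x_m) (the vertical gap between SMC and demand is zero at x* and MEC at x_m).
DWL = ½ × 4.2847 × 12.9400 = 27.7220.

DWL = $27.72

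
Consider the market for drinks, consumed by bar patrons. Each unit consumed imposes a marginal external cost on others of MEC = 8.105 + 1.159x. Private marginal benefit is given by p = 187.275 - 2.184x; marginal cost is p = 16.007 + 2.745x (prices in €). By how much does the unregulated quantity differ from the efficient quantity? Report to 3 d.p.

Market equilibrium (private): 16.007 + 2.745x = 187.275 - 2.184x → x_m = 34.7470.
Social marginal benefit = demand − MEC = 179.170 - 3.343x.
Set SMB = MC: 179.170 - 3.343x = 16.007 + 2.745x → x* = 26.8008.
Gap = |34.7470 − 26.8008| = 7.9462.

7.946 units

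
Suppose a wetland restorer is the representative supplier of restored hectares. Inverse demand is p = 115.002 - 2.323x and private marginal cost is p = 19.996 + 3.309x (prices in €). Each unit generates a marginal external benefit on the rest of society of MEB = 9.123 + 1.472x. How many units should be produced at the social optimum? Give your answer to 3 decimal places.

Social marginal cost = private MC − MEB = 10.873 + 1.837x.
Set SMC = demand: 10.873 + 1.837x = 115.002 - 2.323x → x* = 25.0310.

x* = 25.031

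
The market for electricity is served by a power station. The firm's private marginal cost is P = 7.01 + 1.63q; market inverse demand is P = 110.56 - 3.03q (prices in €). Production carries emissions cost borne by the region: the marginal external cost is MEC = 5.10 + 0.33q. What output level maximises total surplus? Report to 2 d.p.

Social marginal cost = private MC + MEC = 12.11 + 1.96q.
Set SMC = demand: 12.11 + 1.96q = 110.56 - 3.03q → q* = 19.7295.

q* = 19.73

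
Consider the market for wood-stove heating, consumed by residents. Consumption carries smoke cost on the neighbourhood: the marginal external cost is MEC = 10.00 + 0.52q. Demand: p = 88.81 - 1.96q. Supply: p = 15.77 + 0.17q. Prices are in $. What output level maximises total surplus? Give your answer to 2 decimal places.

q* = 23.79

Social marginal benefit = demand − MEC = 78.81 - 2.48q.
Set SMB = MC: 78.81 - 2.48q = 15.77 + 0.17q → q* = 23.7887.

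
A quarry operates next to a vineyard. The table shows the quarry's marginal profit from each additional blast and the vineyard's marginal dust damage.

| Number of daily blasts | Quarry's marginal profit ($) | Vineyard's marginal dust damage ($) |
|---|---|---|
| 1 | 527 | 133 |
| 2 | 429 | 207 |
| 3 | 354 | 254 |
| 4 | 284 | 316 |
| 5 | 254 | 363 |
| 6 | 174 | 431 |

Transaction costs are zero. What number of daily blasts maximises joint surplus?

Bargaining reaches the level where marginal profit last exceeds marginal dust damage.
That holds through level 3 (354 ≥ 254) but not at 4 (284 < 316).

3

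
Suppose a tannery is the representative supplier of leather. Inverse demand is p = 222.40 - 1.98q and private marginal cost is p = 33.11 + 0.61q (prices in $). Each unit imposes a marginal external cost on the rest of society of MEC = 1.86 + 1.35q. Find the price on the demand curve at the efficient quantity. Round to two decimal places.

P = $128.21

Social marginal cost = private MC + MEC = 34.97 + 1.96q.
Set SMC = demand: 34.97 + 1.96q = 222.40 - 1.98q → q* = 47.5711.
Consumer price on the demand curve at q*: 222.40 − 1.98×47.5711 = 128.2092.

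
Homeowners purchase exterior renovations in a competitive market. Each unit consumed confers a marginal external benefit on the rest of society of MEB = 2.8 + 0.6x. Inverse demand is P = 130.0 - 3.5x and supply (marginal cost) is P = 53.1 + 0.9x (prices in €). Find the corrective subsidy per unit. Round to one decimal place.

Social marginal benefit = demand + MEB = 132.8 - 2.9x.
Set SMB = MC: 132.8 - 2.9x = 53.1 + 0.9x → x* = 20.9737.
The Pigouvian subsidy equals MEB at x*: 2.8 + 0.6×20.9737 = 15.3842.

subsidy = €15.4 per unit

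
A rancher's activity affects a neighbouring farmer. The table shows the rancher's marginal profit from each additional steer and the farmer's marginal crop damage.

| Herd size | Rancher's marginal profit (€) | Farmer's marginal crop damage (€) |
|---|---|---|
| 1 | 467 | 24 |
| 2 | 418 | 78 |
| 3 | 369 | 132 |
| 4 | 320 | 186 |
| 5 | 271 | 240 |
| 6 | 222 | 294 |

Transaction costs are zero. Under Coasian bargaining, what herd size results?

Bargaining reaches the level where marginal profit last exceeds marginal crop damage.
That holds through level 5 (271 ≥ 240) but not at 6 (222 < 294).

5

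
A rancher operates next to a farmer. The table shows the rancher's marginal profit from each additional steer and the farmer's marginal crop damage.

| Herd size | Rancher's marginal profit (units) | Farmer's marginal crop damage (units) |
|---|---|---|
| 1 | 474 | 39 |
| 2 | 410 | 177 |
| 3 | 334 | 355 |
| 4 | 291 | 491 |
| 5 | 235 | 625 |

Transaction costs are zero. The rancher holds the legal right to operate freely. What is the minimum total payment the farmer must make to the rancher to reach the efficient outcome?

860

Left alone the rancher would choose level 5 (marginal profit stays positive).
Efficient level: k* = 2 (marginal profit ≥ marginal crop damage through 2).
The farmer must at least cover the rancher's forgone profit from cutting 5→2: 334 + 291 + 235 = 860.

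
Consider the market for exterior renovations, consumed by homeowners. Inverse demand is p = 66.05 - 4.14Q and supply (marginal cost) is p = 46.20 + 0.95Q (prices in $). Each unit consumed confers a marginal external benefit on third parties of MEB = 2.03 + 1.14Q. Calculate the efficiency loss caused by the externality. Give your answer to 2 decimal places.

Market equilibrium (private): 46.20 + 0.95Q = 66.05 - 4.14Q → Q_m = 3.8998.
Social marginal benefit = demand + MEB = 68.08 - 3.00Q.
Set SMB = MC: 68.08 - 3.00Q = 46.20 + 0.95Q → Q* = 5.5392.
The loss is the area between SMB and MC from Q* to Q_m; with linear curves that's a triangle of height MEB(Q_m).
DWL = ½ × 1.6394 × 6.4758 = 5.3082.

DWL = $5.31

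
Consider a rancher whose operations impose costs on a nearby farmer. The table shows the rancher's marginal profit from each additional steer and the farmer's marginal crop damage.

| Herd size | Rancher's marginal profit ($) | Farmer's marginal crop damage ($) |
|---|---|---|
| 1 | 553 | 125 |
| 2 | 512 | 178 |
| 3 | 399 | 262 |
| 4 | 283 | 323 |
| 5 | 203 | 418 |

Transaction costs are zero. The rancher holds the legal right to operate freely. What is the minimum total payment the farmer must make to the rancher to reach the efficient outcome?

$486

Left alone the rancher would choose level 5 (marginal profit stays positive).
Efficient level: k* = 3 (marginal profit ≥ marginal crop damage through 3).
The farmer must at least cover the rancher's forgone profit from cutting 5→3: 283 + 203 = 486.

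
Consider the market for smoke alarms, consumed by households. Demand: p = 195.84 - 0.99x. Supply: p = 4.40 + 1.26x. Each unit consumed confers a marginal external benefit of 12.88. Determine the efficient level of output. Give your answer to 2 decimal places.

x* = 90.81

Social marginal benefit = demand + MEB = 208.72 - 0.99x.
Set SMB = MC: 208.72 - 0.99x = 4.40 + 1.26x → x* = 90.8089.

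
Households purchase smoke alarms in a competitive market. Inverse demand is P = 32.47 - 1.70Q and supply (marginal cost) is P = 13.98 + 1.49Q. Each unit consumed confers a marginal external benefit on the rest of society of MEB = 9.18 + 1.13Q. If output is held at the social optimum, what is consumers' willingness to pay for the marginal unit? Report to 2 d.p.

P = 9.64

Social marginal benefit = demand + MEB = 41.65 - 0.57Q.
Set SMB = MC: 41.65 - 0.57Q = 13.98 + 1.49Q → Q* = 13.4320.
Consumer price on the demand curve at Q*: 32.47 − 1.70×13.4320 = 9.6356.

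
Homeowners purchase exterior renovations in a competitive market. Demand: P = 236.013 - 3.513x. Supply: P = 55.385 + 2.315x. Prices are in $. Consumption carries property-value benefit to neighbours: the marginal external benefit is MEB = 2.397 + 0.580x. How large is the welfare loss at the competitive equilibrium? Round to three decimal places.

DWL = $39.545

Market equilibrium (private): 55.385 + 2.315x = 236.013 - 3.513x → x_m = 30.9931.
Social marginal benefit = demand + MEB = 238.410 - 2.933x.
Set SMB = MC: 238.410 - 2.933x = 55.385 + 2.315x → x* = 34.8752.
Between x* and x_m the wedge SMB − MC runs linearly from 0 to MEB(x_m), so the loss is a triangle.
DWL = ½ × 3.8821 × 20.3730 = 39.5450.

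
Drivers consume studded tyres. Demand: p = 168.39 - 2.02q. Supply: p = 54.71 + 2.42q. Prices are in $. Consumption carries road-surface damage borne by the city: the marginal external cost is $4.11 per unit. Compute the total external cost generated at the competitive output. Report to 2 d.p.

$105.23

Market equilibrium (private): 54.71 + 2.42q = 168.39 - 2.02q → q_m = 25.6036.
Total external cost = MEC × q_m = 4.11 × 25.6036 = 105.2308.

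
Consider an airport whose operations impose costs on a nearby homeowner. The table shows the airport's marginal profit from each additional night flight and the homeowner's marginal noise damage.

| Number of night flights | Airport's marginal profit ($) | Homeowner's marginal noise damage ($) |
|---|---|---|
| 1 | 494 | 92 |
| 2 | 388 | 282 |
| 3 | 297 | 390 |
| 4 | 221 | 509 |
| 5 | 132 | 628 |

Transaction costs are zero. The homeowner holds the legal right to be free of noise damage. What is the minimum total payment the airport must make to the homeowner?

$374

Efficient level: marginal profit ≥ marginal noise damage through level 2, so k* = 2.
With the homeowner holding the right, the airport must at least compensate total damage at k*: 92 + 282 = 374.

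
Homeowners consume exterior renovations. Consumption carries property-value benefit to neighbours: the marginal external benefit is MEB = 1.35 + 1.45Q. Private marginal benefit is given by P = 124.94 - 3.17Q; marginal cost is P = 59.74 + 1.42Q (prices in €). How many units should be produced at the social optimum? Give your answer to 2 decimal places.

Q* = 21.19

Social marginal benefit = demand + MEB = 126.29 - 1.72Q.
Set SMB = MC: 126.29 - 1.72Q = 59.74 + 1.42Q → Q* = 21.1943.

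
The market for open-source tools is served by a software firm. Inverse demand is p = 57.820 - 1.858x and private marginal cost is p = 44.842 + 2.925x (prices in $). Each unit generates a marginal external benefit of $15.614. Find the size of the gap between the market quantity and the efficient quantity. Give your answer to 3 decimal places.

Market equilibrium (private): 44.842 + 2.925x = 57.820 - 1.858x → x_m = 2.7134.
Social marginal cost = private MC − MEB = 29.228 + 2.925x.
Set SMC = demand: 29.228 + 2.925x = 57.820 - 1.858x → x* = 5.9778.
Gap = |2.7134 − 5.9778| = 3.2644.

3.264 units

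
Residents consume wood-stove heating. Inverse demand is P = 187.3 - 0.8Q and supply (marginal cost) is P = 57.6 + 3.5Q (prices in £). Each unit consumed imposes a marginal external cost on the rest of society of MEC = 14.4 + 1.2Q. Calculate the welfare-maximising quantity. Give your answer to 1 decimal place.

Q* = 21.0

Social marginal benefit = demand − MEC = 172.9 - 2.0Q.
Set SMB = MC: 172.9 - 2.0Q = 57.6 + 3.5Q → Q* = 20.9636.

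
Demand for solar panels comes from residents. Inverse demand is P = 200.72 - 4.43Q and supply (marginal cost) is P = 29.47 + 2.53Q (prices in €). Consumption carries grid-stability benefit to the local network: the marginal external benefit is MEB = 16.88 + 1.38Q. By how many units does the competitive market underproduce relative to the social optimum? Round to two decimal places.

Market equilibrium (private): 29.47 + 2.53Q = 200.72 - 4.43Q → Q_m = 24.6049.
Social marginal benefit = demand + MEB = 217.60 - 3.05Q.
Set SMB = MC: 217.60 - 3.05Q = 29.47 + 2.53Q → Q* = 33.7151.
Gap = |24.6049 − 33.7151| = 9.1102.

9.11 units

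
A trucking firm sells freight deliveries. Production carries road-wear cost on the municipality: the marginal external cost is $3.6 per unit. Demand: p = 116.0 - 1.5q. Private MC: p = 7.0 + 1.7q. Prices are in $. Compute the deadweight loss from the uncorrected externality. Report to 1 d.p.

DWL = $2.0

Market equilibrium (private): 7.0 + 1.7q = 116.0 - 1.5q → q_m = 34.0625.
Social marginal cost = private MC + MEC = 10.6 + 1.7q.
Set SMC = demand: 10.6 + 1.7q = 116.0 - 1.5q → q* = 32.9375.
Height of the DWL triangle at q_m is SMC(q_m) − demand(q_m) = MEC(q_m) = 3.6000.
DWL = ½ × 1.1250 × 3.6000 = 2.0250.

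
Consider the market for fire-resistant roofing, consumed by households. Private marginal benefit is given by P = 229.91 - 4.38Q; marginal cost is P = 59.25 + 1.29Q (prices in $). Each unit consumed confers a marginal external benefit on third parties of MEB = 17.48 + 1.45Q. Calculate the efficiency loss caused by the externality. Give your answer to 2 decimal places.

Market equilibrium (private): 59.25 + 1.29Q = 229.91 - 4.38Q → Q_m = 30.0988.
Social marginal benefit = demand + MEB = 247.39 - 2.93Q.
Set SMB = MC: 247.39 - 2.93Q = 59.25 + 1.29Q → Q* = 44.5829.
The welfare-loss triangle has base |Q_m − Q*| and height MEB(Q_m) (the vertical gap between SMB and MC is zero at Q* and MEB at Q_m).
DWL = ½ × 14.4841 × 61.1232 = 442.6573.

DWL = $442.66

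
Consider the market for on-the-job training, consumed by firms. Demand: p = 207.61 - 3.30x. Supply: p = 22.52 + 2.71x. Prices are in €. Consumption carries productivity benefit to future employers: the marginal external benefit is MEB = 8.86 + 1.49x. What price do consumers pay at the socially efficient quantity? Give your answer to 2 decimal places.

Social marginal benefit = demand + MEB = 216.47 - 1.81x.
Set SMB = MC: 216.47 - 1.81x = 22.52 + 2.71x → x* = 42.9093.
Consumer price on the demand curve at x*: 207.61 − 3.30×42.9093 = 66.0093.

P = €66.01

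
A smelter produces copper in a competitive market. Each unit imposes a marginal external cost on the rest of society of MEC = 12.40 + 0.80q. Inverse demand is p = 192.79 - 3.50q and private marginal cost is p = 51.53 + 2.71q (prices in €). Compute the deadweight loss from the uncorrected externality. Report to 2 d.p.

DWL = €66.78

Market equilibrium (private): 51.53 + 2.71q = 192.79 - 3.50q → q_m = 22.7472.
Social marginal cost = private MC + MEC = 63.93 + 3.51q.
Set SMC = demand: 63.93 + 3.51q = 192.79 - 3.50q → q* = 18.3823.
The welfare-loss triangle has base |q_m − q*| and height MEC(q_m) (the vertical gap between SMC and demand is zero at q* and MEC at q_m).
DWL = ½ × 4.3649 × 30.5977 = 66.7780.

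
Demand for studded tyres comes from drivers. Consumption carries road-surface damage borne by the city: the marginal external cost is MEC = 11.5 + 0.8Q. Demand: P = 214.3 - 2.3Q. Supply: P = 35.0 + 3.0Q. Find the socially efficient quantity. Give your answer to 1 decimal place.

Social marginal benefit = demand − MEC = 202.8 - 3.1Q.
Set SMB = MC: 202.8 - 3.1Q = 35.0 + 3.0Q → Q* = 27.5082.

Q* = 27.5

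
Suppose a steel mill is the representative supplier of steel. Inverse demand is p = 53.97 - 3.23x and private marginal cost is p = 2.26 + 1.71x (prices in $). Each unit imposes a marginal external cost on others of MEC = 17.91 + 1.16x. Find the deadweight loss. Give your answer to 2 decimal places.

Market equilibrium (private): 2.26 + 1.71x = 53.97 - 3.23x → x_m = 10.4676.
Social marginal cost = private MC + MEC = 20.17 + 2.87x.
Set SMC = demand: 20.17 + 2.87x = 53.97 - 3.23x → x* = 5.5410.
Height of the DWL triangle at x_m is SMC(x_m) − demand(x_m) = MEC(x_m) = 30.0524.
DWL = ½ × 4.9266 × 30.0524 = 74.0281.

DWL = $74.03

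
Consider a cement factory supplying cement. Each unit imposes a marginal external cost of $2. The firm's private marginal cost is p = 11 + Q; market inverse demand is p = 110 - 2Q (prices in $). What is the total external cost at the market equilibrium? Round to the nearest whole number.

$66

Market equilibrium (private): 11 + Q = 110 - 2Q → Q_m = 33.0000.
Total external cost = MEC × Q_m = 2 × 33.0000 = 66.0000.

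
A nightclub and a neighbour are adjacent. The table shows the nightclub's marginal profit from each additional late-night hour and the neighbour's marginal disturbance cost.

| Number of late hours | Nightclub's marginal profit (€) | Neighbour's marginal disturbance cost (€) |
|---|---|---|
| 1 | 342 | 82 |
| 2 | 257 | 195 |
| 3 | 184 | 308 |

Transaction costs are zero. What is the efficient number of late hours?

2

Bargaining reaches the level where marginal profit last exceeds marginal disturbance cost.
That holds through level 2 (257 ≥ 195) but not at 3 (184 < 308).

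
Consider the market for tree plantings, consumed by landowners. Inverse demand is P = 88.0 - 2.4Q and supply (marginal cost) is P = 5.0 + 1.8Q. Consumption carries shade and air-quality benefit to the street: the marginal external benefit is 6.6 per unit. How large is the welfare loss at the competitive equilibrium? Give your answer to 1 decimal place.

DWL = 5.2

Market equilibrium (private): 5.0 + 1.8Q = 88.0 - 2.4Q → Q_m = 19.7619.
Social marginal benefit = demand + MEB = 94.6 - 2.4Q.
Set SMB = MC: 94.6 - 2.4Q = 5.0 + 1.8Q → Q* = 21.3333.
Between Q* and Q_m the wedge SMB − MC runs linearly from 0 to MEB(Q_m), so the loss is a triangle.
DWL = ½ × 1.5714 × 6.6000 = 5.1856.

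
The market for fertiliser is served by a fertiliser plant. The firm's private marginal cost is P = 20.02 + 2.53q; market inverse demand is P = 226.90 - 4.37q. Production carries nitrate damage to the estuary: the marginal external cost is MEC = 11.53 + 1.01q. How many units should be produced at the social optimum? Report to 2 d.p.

Social marginal cost = private MC + MEC = 31.55 + 3.54q.
Set SMC = demand: 31.55 + 3.54q = 226.90 - 4.37q → q* = 24.6966.

q* = 24.70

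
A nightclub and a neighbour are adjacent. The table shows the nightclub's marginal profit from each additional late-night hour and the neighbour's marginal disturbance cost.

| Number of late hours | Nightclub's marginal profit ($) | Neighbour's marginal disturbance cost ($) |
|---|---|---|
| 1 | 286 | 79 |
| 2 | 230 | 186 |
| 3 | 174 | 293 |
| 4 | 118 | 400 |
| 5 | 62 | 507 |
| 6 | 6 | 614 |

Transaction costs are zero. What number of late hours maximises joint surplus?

Bargaining reaches the level where marginal profit last exceeds marginal disturbance cost.
That holds through level 2 (230 ≥ 186) but not at 3 (174 < 293).

2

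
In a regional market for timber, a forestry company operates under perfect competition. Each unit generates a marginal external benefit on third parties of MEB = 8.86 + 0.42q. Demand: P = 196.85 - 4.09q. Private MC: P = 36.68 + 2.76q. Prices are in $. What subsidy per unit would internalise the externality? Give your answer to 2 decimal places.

subsidy = $19.90 per unit

Social marginal cost = private MC − MEB = 27.82 + 2.34q.
Set SMC = demand: 27.82 + 2.34q = 196.85 - 4.09q → q* = 26.2877.
The Pigouvian subsidy equals MEB at q*: 8.86 + 0.42×26.2877 = 19.9008.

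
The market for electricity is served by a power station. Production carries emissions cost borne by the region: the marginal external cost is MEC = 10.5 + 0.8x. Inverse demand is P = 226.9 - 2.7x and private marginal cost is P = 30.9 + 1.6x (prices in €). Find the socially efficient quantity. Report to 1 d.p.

x* = 36.4

Social marginal cost = private MC + MEC = 41.4 + 2.4x.
Set SMC = demand: 41.4 + 2.4x = 226.9 - 2.7x → x* = 36.3725.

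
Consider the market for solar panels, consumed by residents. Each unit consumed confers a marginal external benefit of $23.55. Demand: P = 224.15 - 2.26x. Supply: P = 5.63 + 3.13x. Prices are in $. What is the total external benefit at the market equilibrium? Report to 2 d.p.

Market equilibrium (private): 5.63 + 3.13x = 224.15 - 2.26x → x_m = 40.5417.
Total external benefit = MEB × x_m = 23.55 × 40.5417 = 954.7570.

$954.76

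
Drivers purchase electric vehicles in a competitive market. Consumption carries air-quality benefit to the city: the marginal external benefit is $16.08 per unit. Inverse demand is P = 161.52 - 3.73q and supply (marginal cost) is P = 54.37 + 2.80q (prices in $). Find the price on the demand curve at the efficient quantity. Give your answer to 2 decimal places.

P = $91.13

Social marginal benefit = demand + MEB = 177.60 - 3.73q.
Set SMB = MC: 177.60 - 3.73q = 54.37 + 2.80q → q* = 18.8714.
Consumer price on the demand curve at q*: 161.52 − 3.73×18.8714 = 91.1297.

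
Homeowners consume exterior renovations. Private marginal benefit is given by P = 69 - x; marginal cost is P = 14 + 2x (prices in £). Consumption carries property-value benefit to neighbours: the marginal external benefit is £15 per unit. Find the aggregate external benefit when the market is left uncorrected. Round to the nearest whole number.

Market equilibrium (private): 14 + 2x = 69 - x → x_m = 18.3333.
Total external benefit = MEB × x_m = 15 × 18.3333 = 274.9995.

£275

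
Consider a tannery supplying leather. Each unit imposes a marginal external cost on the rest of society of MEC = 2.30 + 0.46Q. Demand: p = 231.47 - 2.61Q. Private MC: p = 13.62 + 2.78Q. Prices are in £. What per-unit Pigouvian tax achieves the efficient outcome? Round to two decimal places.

tax = £19.25 per unit

Social marginal cost = private MC + MEC = 15.92 + 3.24Q.
Set SMC = demand: 15.92 + 3.24Q = 231.47 - 2.61Q → Q* = 36.8462.
The Pigouvian tax equals MEC at Q*: 2.30 + 0.46×36.8462 = 19.2493.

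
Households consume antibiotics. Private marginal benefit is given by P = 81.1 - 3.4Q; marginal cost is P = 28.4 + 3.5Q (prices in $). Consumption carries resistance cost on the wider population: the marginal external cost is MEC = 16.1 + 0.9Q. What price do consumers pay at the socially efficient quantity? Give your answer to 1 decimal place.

P = $65.1

Social marginal benefit = demand − MEC = 65.0 - 4.3Q.
Set SMB = MC: 65.0 - 4.3Q = 28.4 + 3.5Q → Q* = 4.6923.
Consumer price on the demand curve at Q*: 81.1 − 3.4×4.6923 = 65.1462.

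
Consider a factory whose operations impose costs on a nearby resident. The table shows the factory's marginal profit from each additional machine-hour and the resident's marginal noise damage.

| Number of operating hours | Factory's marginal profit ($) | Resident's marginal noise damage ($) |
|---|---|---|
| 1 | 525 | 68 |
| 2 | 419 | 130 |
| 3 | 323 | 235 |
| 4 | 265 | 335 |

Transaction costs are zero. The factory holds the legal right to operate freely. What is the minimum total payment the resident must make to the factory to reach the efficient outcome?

Left alone the factory would choose level 4 (marginal profit stays positive).
Efficient level: k* = 3 (marginal profit ≥ marginal noise damage through 3).
The resident must at least cover the factory's forgone profit from cutting 4→3: 265 = 265.

$265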